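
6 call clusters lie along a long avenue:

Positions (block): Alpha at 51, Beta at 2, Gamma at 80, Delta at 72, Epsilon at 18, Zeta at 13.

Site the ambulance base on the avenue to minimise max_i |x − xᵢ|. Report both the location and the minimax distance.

The 1-center on a line is the midpoint of the two extreme points: leftmost at 2, rightmost at 80.
Optimal location = (2 + 80)/2 = 41; maximum distance = (80 − 2)/2 = 39.

location 41, max distance 39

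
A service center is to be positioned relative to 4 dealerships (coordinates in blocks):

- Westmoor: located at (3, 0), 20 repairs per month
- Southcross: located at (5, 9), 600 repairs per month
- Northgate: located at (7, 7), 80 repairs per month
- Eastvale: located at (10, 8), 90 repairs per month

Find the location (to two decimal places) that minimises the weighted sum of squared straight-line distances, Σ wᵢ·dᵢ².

The minimiser of Σwᵢ‖p−pᵢ‖² is the weighted centroid p* = (Σwᵢpᵢ)/(Σwᵢ).
Σwᵢ = 790.
Σwᵢxᵢ = 20·3 + 600·5 + 80·7 + 90·10 = 4520.
Σwᵢyᵢ = 20·0 + 600·9 + 80·7 + 90·8 = 6680.
x* = 4520/790 = 5.72, y* = 6680/790 = 8.46.

(5.72, 8.46)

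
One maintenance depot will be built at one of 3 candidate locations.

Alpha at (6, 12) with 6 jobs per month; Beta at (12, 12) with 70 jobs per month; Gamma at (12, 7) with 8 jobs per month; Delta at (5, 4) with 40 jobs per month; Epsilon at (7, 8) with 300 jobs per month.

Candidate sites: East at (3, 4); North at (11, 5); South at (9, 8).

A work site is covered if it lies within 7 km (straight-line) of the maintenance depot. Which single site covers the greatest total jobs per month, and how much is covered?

South, covering 424

Coverage radius r = 7 km; a point is covered iff (Δx)²+(Δy)² ≤ 7² = 49.
  East (3, 4): covers {Delta, Epsilon} → 340
  North (11, 5): covers {Gamma, Delta, Epsilon} → 348
  South (9, 8): covers {Alpha, Beta, Gamma, Delta, Epsilon} → 424
Maximum coverage at South: 424 jobs per month.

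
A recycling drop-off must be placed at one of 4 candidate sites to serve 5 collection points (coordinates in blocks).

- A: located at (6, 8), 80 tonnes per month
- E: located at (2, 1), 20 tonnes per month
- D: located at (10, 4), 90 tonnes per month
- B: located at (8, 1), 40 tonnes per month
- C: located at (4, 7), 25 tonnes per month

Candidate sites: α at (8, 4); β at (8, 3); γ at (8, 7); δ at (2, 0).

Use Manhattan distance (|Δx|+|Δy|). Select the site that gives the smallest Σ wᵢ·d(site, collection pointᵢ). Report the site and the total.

Total weighted distance at each candidate:
  α (8, 4): total = 1135
  β (8, 3): total = 1270
  γ (8, 7): total = 1270
  δ (2, 0): total = 2565
Minimum is at α with total 1135 blocks.

α, total 1135 blocks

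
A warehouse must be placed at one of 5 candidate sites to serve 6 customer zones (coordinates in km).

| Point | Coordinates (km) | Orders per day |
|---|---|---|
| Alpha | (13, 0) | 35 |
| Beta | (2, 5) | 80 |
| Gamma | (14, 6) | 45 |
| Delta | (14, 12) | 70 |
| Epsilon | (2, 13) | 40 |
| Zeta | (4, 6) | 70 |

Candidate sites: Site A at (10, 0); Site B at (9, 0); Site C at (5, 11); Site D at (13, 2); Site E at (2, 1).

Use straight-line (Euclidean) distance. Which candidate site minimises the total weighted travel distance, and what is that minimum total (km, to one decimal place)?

Total weighted distance at each candidate:
  Site A (10, 0): total = 3274.2
  Site B (9, 0): total = 3227.0
  Site C (5, 11): total = 2611.0
  Site D (13, 2): total = 3182.8
  Site E (2, 1): total = 3288.1
Minimum is at Site C with total 2611.0 km.

Site C, total 2611.0 km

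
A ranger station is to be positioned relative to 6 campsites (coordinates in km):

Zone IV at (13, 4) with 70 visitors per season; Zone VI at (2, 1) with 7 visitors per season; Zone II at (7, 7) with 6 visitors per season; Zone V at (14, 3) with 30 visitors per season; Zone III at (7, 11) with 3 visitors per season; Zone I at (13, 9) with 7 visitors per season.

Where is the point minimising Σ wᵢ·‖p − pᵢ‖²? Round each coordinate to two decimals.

The minimiser of Σwᵢ‖p−pᵢ‖² is the weighted centroid p* = (Σwᵢpᵢ)/(Σwᵢ).
Σwᵢ = 123.
Σwᵢxᵢ = 70·13 + 7·2 + 6·7 + 30·14 + 3·7 + 7·13 = 1498.
Σwᵢyᵢ = 70·4 + 7·1 + 6·7 + 30·3 + 3·11 + 7·9 = 515.
x* = 1498/123 = 12.18, y* = 515/123 = 4.19.

(12.18, 4.19)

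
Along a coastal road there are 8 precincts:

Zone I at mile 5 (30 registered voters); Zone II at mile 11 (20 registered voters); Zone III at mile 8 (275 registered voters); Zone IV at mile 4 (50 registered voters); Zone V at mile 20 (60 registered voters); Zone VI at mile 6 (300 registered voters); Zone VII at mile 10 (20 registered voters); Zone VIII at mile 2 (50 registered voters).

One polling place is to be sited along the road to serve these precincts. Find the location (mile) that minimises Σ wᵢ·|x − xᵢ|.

x = 6

For a sum of weighted absolute distances on a line, the optimum is the weighted median (not the mean). Total weight W = 805; half-weight = 402.5.
Sort by position and accumulate weight:
  mile 2 (Zone VIII, w=50) → cum 50
  mile 4 (Zone IV, w=50) → cum 100
  mile 5 (Zone I, w=30) → cum 130
  mile 6 (Zone VI, w=300) → cum 430  ≥ 402.5 → median here
  mile 8 (Zone III, w=275) → cum 705
  mile 10 (Zone VII, w=20) → cum 725
  mile 11 (Zone II, w=20) → cum 745
  mile 20 (Zone V, w=60) → cum 805
Optimal location: mile 6.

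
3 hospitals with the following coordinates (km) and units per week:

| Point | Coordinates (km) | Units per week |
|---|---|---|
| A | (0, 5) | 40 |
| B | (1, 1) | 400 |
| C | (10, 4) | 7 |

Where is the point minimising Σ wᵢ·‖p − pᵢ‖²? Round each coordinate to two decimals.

(1.05, 1.40)

The minimiser of Σwᵢ‖p−pᵢ‖² is the weighted centroid p* = (Σwᵢpᵢ)/(Σwᵢ).
Σwᵢ = 447.
Σwᵢxᵢ = 40·0 + 400·1 + 7·10 = 470.
Σwᵢyᵢ = 40·5 + 400·1 + 7·4 = 628.
x* = 470/447 = 1.05, y* = 628/447 = 1.40.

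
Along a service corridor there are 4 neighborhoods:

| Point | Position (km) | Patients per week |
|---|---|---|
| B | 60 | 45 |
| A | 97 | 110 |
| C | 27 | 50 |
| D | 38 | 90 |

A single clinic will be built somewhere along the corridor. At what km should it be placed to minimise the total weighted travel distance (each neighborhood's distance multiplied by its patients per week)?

For a sum of weighted absolute distances on a line, the optimum is the weighted median (not the mean). Total weight W = 295; half-weight = 147.5.
Sort by position and accumulate weight:
  km 27 (C, w=50) → cum 50
  km 38 (D, w=90) → cum 140
  km 60 (B, w=45) → cum 185  ≥ 147.5 → median here
  km 97 (A, w=110) → cum 295
Optimal location: km 60.

x = 60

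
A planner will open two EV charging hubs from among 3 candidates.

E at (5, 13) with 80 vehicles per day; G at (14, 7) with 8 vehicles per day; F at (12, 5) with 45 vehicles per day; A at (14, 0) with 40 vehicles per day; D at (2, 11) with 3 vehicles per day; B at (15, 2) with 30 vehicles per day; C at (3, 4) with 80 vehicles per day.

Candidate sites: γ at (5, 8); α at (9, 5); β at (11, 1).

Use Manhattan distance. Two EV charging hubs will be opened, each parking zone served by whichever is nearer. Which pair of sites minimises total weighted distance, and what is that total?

Evaluate every pair (each demand assigned to the nearer of the two):
  {γ, β}: total = 1505
  {γ, α}: total = 1759
  {α, β}: total = 2060
Best pair: {γ, β} with total 1505.

{γ, β}, total 1505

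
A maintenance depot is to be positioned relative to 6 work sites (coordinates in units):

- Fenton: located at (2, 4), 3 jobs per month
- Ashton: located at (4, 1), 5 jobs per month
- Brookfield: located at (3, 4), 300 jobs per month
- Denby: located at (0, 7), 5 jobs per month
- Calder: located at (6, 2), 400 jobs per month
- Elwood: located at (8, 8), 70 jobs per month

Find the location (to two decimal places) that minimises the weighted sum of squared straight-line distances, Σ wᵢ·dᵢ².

The minimiser of Σwᵢ‖p−pᵢ‖² is the weighted centroid p* = (Σwᵢpᵢ)/(Σwᵢ).
Σwᵢ = 783.
Σwᵢxᵢ = 3·2 + 5·4 + 300·3 + 5·0 + 400·6 + 70·8 = 3886.
Σwᵢyᵢ = 3·4 + 5·1 + 300·4 + 5·7 + 400·2 + 70·8 = 2612.
x* = 3886/783 = 4.96, y* = 2612/783 = 3.34.

(4.96, 3.34)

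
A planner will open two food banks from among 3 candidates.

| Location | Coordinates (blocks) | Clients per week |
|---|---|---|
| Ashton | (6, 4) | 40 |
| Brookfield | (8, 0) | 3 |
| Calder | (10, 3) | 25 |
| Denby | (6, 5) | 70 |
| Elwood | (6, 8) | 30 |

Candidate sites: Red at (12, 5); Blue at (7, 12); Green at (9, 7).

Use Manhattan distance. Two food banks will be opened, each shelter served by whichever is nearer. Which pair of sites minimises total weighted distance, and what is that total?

Evaluate every pair (each demand assigned to the nearer of the two):
  {Red, Green}: total = 834
  {Blue, Green}: total = 859
  {Red, Blue}: total = 977
Best pair: {Red, Green} with total 834.

{Red, Green}, total 834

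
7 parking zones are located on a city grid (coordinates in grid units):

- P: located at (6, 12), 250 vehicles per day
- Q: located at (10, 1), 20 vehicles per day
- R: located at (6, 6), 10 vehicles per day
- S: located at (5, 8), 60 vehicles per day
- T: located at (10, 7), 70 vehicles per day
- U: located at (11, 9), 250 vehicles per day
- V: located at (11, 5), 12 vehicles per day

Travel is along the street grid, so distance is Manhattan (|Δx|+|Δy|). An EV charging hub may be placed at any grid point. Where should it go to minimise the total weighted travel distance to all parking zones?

(10, 9)

Manhattan distance separates: Σwᵢ(|x−xᵢ|+|y−yᵢ|) = Σwᵢ|x−xᵢ| + Σwᵢ|y−yᵢ|, so x and y are optimised independently as 1-D weighted medians.
Total weight W = 672; half = 336.
x-coordinate, sorted with cumulative weight:
  x=5 (S, w=60) cum 60
  x=6 (P, w=250) cum 310
  x=6 (R, w=10) cum 320
  x=10 (Q, w=20) cum 340  ← median
  x=10 (T, w=70) cum 410
  x=11 (U, w=250) cum 660
  x=11 (V, w=12) cum 672
⇒ x* = 10
y-coordinate, sorted with cumulative weight:
  y=1 (Q, w=20) cum 20
  y=5 (V, w=12) cum 32
  y=6 (R, w=10) cum 42
  y=7 (T, w=70) cum 112
  y=8 (S, w=60) cum 172
  y=9 (U, w=250) cum 422  ← median
  y=12 (P, w=250) cum 672
⇒ y* = 9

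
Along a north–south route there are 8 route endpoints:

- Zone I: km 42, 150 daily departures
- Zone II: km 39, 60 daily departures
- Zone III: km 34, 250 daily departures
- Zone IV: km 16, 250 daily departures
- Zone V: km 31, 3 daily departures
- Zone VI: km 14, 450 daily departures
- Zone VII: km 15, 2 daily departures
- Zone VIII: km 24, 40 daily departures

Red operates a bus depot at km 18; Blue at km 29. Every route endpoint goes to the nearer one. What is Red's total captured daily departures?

The indifferent point is the midpoint (18+29)/2 = 23.5; route endpoints left of it (closer to Red at 18) go to Red, those right go to Blue.
  Zone VI at 14 (w=450) → Red
  Zone VII at 15 (w=2) → Red
  Zone IV at 16 (w=250) → Red
  Zone VIII at 24 (w=40) → Blue
  Zone V at 31 (w=3) → Blue
  Zone III at 34 (w=250) → Blue
  Zone II at 39 (w=60) → Blue
  Zone I at 42 (w=150) → Blue
Red captures 702; Blue captures 503.

702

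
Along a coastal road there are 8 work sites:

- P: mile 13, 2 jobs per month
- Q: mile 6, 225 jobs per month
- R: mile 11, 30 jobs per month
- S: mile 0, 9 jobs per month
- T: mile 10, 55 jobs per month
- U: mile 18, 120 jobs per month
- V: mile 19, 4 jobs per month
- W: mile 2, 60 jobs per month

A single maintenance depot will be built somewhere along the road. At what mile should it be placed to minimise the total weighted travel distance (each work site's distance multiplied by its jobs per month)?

x = 6

For a sum of weighted absolute distances on a line, the optimum is the weighted median (not the mean). Total weight W = 505; half-weight = 252.5.
Sort by position and accumulate weight:
  mile 0 (S, w=9) → cum 9
  mile 2 (W, w=60) → cum 69
  mile 6 (Q, w=225) → cum 294  ≥ 252.5 → median here
  mile 10 (T, w=55) → cum 349
  mile 11 (R, w=30) → cum 379
  mile 13 (P, w=2) → cum 381
  mile 18 (U, w=120) → cum 501
  mile 19 (V, w=4) → cum 505
Optimal location: mile 6.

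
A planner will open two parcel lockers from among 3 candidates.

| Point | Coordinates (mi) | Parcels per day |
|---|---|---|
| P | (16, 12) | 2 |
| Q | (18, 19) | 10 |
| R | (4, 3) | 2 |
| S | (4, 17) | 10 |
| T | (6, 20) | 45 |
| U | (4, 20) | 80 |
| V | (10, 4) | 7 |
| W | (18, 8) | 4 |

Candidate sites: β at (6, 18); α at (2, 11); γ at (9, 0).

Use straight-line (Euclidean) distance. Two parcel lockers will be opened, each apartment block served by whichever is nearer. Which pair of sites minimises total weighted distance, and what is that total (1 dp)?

Evaluate every pair (each demand assigned to the nearer of the two):
  {β, γ}: total = 571.1
  {β, α}: total = 635.8
  {α, γ}: total = 1539.4
Best pair: {β, γ} with total 571.1.

{β, γ}, total 571.1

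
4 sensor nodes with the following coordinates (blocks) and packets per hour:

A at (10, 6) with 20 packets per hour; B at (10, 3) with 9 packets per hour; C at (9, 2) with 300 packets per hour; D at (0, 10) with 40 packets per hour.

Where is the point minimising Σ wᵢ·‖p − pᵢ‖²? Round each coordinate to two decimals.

(8.10, 3.11)

The minimiser of Σwᵢ‖p−pᵢ‖² is the weighted centroid p* = (Σwᵢpᵢ)/(Σwᵢ).
Σwᵢ = 369.
Σwᵢxᵢ = 20·10 + 9·10 + 300·9 + 40·0 = 2990.
Σwᵢyᵢ = 20·6 + 9·3 + 300·2 + 40·10 = 1147.
x* = 2990/369 = 8.10, y* = 1147/369 = 3.11.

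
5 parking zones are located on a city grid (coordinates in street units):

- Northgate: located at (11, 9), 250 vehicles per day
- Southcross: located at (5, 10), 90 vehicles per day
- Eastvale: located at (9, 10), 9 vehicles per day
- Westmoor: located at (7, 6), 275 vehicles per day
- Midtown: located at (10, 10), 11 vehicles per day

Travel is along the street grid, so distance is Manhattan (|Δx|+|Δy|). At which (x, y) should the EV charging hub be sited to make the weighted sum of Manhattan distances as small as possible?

(7, 9)

Manhattan distance separates: Σwᵢ(|x−xᵢ|+|y−yᵢ|) = Σwᵢ|x−xᵢ| + Σwᵢ|y−yᵢ|, so x and y are optimised independently as 1-D weighted medians.
Total weight W = 635; half = 317.5.
x-coordinate, sorted with cumulative weight:
  x=5 (Southcross, w=90) cum 90
  x=7 (Westmoor, w=275) cum 365  ← median
  x=9 (Eastvale, w=9) cum 374
  x=10 (Midtown, w=11) cum 385
  x=11 (Northgate, w=250) cum 635
⇒ x* = 7
y-coordinate, sorted with cumulative weight:
  y=6 (Westmoor, w=275) cum 275
  y=9 (Northgate, w=250) cum 525  ← median
  y=10 (Southcross, w=90) cum 615
  y=10 (Eastvale, w=9) cum 624
  y=10 (Midtown, w=11) cum 635
⇒ y* = 9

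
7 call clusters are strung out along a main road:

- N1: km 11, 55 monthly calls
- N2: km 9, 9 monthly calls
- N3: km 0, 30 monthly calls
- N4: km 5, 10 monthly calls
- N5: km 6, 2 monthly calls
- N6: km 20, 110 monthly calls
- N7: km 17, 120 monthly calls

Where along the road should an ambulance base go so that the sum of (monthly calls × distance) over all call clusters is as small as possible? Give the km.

For a sum of weighted absolute distances on a line, the optimum is the weighted median (not the mean). Total weight W = 336; half-weight = 168.
Sort by position and accumulate weight:
  km 0 (N3, w=30) → cum 30
  km 5 (N4, w=10) → cum 40
  km 6 (N5, w=2) → cum 42
  km 9 (N2, w=9) → cum 51
  km 11 (N1, w=55) → cum 106
  km 17 (N7, w=120) → cum 226  ≥ 168 → median here
  km 20 (N6, w=110) → cum 336
Optimal location: km 17.

x = 17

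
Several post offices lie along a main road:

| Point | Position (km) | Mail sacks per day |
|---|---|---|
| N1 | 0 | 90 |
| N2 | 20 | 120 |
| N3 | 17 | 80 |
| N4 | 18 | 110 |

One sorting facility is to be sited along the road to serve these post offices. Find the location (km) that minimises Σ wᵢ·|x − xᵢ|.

x = 18

For a sum of weighted absolute distances on a line, the optimum is the weighted median (not the mean). Total weight W = 400; half-weight = 200.
Sort by position and accumulate weight:
  km 0 (N1, w=90) → cum 90
  km 17 (N3, w=80) → cum 170
  km 18 (N4, w=110) → cum 280  ≥ 200 → median here
  km 20 (N2, w=120) → cum 400
Optimal location: km 18.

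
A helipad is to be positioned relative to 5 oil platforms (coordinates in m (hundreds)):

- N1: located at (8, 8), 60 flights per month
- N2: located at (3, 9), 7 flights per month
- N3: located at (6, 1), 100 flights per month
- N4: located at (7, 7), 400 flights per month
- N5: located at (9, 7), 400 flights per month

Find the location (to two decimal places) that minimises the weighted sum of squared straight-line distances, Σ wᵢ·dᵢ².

The minimiser of Σwᵢ‖p−pᵢ‖² is the weighted centroid p* = (Σwᵢpᵢ)/(Σwᵢ).
Σwᵢ = 967.
Σwᵢxᵢ = 60·8 + 7·3 + 100·6 + 400·7 + 400·9 = 7501.
Σwᵢyᵢ = 60·8 + 7·9 + 100·1 + 400·7 + 400·7 = 6243.
x* = 7501/967 = 7.76, y* = 6243/967 = 6.46.

(7.76, 6.46)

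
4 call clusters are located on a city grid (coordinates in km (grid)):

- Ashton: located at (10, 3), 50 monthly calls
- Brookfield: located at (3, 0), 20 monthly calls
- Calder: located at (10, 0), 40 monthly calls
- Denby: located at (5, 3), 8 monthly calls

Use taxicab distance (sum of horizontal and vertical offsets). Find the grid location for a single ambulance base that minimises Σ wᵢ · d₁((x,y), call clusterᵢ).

(10, 0)

Manhattan distance separates: Σwᵢ(|x−xᵢ|+|y−yᵢ|) = Σwᵢ|x−xᵢ| + Σwᵢ|y−yᵢ|, so x and y are optimised independently as 1-D weighted medians.
Total weight W = 118; half = 59.
x-coordinate, sorted with cumulative weight:
  x=3 (Brookfield, w=20) cum 20
  x=5 (Denby, w=8) cum 28
  x=10 (Ashton, w=50) cum 78  ← median
  x=10 (Calder, w=40) cum 118
⇒ x* = 10
y-coordinate, sorted with cumulative weight:
  y=0 (Brookfield, w=20) cum 20
  y=0 (Calder, w=40) cum 60  ← median
  y=3 (Ashton, w=50) cum 110
  y=3 (Denby, w=8) cum 118
⇒ y* = 0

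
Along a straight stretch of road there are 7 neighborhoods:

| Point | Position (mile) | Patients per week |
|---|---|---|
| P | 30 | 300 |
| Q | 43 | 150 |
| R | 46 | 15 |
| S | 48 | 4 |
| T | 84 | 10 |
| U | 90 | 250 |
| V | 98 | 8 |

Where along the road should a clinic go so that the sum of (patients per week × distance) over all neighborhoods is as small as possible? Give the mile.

For a sum of weighted absolute distances on a line, the optimum is the weighted median (not the mean). Total weight W = 737; half-weight = 368.5.
Sort by position and accumulate weight:
  mile 30 (P, w=300) → cum 300
  mile 43 (Q, w=150) → cum 450  ≥ 368.5 → median here
  mile 46 (R, w=15) → cum 465
  mile 48 (S, w=4) → cum 469
  mile 84 (T, w=10) → cum 479
  mile 90 (U, w=250) → cum 729
  mile 98 (V, w=8) → cum 737
Optimal location: mile 43.

x = 43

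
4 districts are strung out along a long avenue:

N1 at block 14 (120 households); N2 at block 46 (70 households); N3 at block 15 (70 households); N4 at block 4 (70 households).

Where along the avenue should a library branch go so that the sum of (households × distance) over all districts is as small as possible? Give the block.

x = 14

For a sum of weighted absolute distances on a line, the optimum is the weighted median (not the mean). Total weight W = 330; half-weight = 165.
Sort by position and accumulate weight:
  block 4 (N4, w=70) → cum 70
  block 14 (N1, w=120) → cum 190  ≥ 165 → median here
  block 15 (N3, w=70) → cum 260
  block 46 (N2, w=70) → cum 330
Optimal location: block 14.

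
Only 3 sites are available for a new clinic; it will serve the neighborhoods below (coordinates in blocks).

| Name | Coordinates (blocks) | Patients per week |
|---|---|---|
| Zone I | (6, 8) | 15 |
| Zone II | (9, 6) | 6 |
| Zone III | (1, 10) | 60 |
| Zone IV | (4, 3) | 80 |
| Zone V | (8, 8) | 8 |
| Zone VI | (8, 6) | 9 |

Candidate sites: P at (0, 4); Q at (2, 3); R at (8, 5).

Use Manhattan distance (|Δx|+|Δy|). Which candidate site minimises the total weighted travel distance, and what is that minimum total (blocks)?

Q, total 1004 blocks

Total weighted distance at each candidate:
  P (0, 4): total = 1222
  Q (2, 3): total = 1004
  R (8, 5): total = 1320
Minimum is at Q with total 1004 blocks.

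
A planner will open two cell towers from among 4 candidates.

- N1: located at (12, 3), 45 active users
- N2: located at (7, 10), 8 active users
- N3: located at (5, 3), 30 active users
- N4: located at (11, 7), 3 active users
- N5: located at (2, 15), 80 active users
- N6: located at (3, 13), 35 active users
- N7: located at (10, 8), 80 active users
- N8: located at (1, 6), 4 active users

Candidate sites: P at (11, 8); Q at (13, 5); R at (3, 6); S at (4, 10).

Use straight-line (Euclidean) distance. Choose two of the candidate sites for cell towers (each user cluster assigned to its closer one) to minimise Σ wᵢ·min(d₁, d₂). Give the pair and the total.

Evaluate every pair (each demand assigned to the nearer of the two):
  {P, S}: total = 1110.1
  {Q, S}: total = 1246.1
  {P, R}: total = 1433.8
  {Q, R}: total = 1579.4
  {R, S}: total = 1637.4
  {P, Q}: total = 1736.8
Best pair: {P, S} with total 1110.1.

{P, S}, total 1110.1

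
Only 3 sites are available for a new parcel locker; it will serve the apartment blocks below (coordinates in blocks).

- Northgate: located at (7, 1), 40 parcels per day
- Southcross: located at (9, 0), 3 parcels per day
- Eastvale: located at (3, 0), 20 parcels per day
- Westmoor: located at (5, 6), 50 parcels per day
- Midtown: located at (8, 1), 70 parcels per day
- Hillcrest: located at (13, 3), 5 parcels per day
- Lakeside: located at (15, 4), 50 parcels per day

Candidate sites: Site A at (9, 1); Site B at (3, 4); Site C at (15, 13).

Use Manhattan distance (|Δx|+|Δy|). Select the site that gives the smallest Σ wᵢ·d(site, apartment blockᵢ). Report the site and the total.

Site A, total 1223 blocks

Total weighted distance at each candidate:
  Site A (9, 1): total = 1223
  Site B (3, 4): total = 1805
  Site C (15, 13): total = 4047
Minimum is at Site A with total 1223 blocks.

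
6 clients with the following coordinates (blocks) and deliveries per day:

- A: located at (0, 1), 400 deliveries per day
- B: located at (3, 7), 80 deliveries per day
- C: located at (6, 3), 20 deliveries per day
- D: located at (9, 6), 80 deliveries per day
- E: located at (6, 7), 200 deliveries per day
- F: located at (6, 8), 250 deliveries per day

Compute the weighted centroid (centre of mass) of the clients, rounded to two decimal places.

(3.67, 4.76)

The minimiser of Σwᵢ‖p−pᵢ‖² is the weighted centroid p* = (Σwᵢpᵢ)/(Σwᵢ).
Σwᵢ = 1030.
Σwᵢxᵢ = 400·0 + 80·3 + 20·6 + 80·9 + 200·6 + 250·6 = 3780.
Σwᵢyᵢ = 400·1 + 80·7 + 20·3 + 80·6 + 200·7 + 250·8 = 4900.
x* = 3780/1030 = 3.67, y* = 4900/1030 = 4.76.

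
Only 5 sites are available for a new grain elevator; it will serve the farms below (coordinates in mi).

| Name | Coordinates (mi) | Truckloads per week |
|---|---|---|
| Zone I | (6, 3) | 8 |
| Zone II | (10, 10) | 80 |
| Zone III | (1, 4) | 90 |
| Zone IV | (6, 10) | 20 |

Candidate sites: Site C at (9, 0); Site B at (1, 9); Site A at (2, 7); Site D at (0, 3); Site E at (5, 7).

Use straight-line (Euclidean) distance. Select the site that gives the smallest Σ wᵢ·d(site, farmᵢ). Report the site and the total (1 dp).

Total weighted distance at each candidate:
  Site C (9, 0): total = 1851.7
  Site B (1, 9): total = 1338.9
  Site A (2, 7): total = 1113.4
  Site D (0, 3): total = 1336.2
  Site E (5, 7): total = 1012.7
Minimum is at Site E with total 1012.7 mi.

Site E, total 1012.7 mi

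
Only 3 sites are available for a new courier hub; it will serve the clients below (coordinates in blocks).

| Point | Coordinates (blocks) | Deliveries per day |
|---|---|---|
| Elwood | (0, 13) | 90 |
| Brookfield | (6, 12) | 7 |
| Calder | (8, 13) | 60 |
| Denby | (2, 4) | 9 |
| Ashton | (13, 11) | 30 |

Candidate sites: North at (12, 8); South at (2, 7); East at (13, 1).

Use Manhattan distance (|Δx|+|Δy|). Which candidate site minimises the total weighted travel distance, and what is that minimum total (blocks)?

Total weighted distance at each candidate:
  North (12, 8): total = 2386
  South (2, 7): total = 1980
  East (13, 1): total = 3822
Minimum is at South with total 1980 blocks.

South, total 1980 blocks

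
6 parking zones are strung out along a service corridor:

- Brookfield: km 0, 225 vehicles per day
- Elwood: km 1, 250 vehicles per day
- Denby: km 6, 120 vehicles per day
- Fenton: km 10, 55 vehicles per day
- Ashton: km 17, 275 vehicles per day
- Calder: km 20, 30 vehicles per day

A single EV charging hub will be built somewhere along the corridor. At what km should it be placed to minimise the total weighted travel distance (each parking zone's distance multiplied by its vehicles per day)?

x = 6

For a sum of weighted absolute distances on a line, the optimum is the weighted median (not the mean). Total weight W = 955; half-weight = 477.5.
Sort by position and accumulate weight:
  km 0 (Brookfield, w=225) → cum 225
  km 1 (Elwood, w=250) → cum 475
  km 6 (Denby, w=120) → cum 595  ≥ 477.5 → median here
  km 10 (Fenton, w=55) → cum 650
  km 17 (Ashton, w=275) → cum 925
  km 20 (Calder, w=30) → cum 955
Optimal location: km 6.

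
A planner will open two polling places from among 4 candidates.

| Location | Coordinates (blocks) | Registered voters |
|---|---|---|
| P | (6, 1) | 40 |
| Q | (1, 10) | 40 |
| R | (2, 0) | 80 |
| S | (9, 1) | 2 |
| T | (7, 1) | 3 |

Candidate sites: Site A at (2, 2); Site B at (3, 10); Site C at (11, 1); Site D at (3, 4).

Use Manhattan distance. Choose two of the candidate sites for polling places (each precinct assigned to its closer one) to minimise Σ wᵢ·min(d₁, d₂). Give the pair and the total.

{Site A, Site B}, total 474

Evaluate every pair (each demand assigned to the nearer of the two):
  {Site A, Site B}: total = 474
  {Site A, Site D}: total = 714
  {Site A, Site C}: total = 736
  {Site B, Site D}: total = 759
  {Site C, Site D}: total = 936
  {Site B, Site C}: total = 1096
Best pair: {Site A, Site B} with total 474.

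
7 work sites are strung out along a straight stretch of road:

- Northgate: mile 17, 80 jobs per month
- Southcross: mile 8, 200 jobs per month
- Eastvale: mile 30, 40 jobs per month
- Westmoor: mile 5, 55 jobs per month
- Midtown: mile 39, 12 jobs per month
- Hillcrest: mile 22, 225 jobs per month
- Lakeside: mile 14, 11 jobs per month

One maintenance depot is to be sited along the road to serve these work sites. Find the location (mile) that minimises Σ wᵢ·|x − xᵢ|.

x = 17

For a sum of weighted absolute distances on a line, the optimum is the weighted median (not the mean). Total weight W = 623; half-weight = 311.5.
Sort by position and accumulate weight:
  mile 5 (Westmoor, w=55) → cum 55
  mile 8 (Southcross, w=200) → cum 255
  mile 14 (Lakeside, w=11) → cum 266
  mile 17 (Northgate, w=80) → cum 346  ≥ 311.5 → median here
  mile 22 (Hillcrest, w=225) → cum 571
  mile 30 (Eastvale, w=40) → cum 611
  mile 39 (Midtown, w=12) → cum 623
Optimal location: mile 17.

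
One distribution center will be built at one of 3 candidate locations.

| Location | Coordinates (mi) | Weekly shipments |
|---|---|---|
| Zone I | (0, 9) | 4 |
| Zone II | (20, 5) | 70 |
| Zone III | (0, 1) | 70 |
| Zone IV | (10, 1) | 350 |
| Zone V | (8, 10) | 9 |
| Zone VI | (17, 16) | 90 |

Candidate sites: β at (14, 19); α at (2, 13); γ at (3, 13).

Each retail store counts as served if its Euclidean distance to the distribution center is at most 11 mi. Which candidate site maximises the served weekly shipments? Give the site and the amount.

β, covering 99

Coverage radius r = 11 mi; a point is covered iff (Δx)²+(Δy)² ≤ 11² = 121.
  β (14, 19): covers {Zone V, Zone VI} → 99
  α (2, 13): covers {Zone I, Zone V} → 13
  γ (3, 13): covers {Zone I, Zone V} → 13
Maximum coverage at β: 99 weekly shipments.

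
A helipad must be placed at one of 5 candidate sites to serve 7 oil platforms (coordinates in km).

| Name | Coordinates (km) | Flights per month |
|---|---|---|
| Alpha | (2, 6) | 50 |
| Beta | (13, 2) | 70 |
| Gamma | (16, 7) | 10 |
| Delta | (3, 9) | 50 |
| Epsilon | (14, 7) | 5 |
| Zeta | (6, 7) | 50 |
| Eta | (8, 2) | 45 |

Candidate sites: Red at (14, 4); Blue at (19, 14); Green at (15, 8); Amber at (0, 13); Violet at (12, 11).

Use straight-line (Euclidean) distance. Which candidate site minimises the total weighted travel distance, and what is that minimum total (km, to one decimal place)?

Total weighted distance at each candidate:
  Red (14, 4): total = 2131.8
  Blue (19, 14): total = 4306.7
  Green (15, 8): total = 2591.3
  Amber (0, 13): total = 3089.4
  Violet (12, 11): total = 2536.6
Minimum is at Red with total 2131.8 km.

Red, total 2131.8 km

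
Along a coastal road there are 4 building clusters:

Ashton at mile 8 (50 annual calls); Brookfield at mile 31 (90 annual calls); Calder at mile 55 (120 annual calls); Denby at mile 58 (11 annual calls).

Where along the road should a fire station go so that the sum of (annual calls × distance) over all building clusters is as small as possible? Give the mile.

x = 31

For a sum of weighted absolute distances on a line, the optimum is the weighted median (not the mean). Total weight W = 271; half-weight = 135.5.
Sort by position and accumulate weight:
  mile 8 (Ashton, w=50) → cum 50
  mile 31 (Brookfield, w=90) → cum 140  ≥ 135.5 → median here
  mile 55 (Calder, w=120) → cum 260
  mile 58 (Denby, w=11) → cum 271
Optimal location: mile 31.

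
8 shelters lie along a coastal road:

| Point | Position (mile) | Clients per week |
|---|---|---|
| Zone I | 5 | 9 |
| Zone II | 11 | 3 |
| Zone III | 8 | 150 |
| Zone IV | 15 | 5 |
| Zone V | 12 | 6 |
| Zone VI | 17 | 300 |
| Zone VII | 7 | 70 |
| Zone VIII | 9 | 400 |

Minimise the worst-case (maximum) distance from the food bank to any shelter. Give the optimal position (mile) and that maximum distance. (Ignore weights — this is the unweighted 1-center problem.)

The 1-center on a line is the midpoint of the two extreme points: leftmost at 5, rightmost at 17.
Optimal location = (5 + 17)/2 = 11; maximum distance = (17 − 5)/2 = 6.

location 11, max distance 6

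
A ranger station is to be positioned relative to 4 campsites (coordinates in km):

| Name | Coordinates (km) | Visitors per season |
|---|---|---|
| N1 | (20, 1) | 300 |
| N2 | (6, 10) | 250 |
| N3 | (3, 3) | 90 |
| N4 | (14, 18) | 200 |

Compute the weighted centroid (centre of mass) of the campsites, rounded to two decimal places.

(12.58, 7.94)

The minimiser of Σwᵢ‖p−pᵢ‖² is the weighted centroid p* = (Σwᵢpᵢ)/(Σwᵢ).
Σwᵢ = 840.
Σwᵢxᵢ = 300·20 + 250·6 + 90·3 + 200·14 = 10570.
Σwᵢyᵢ = 300·1 + 250·10 + 90·3 + 200·18 = 6670.
x* = 10570/840 = 12.58, y* = 6670/840 = 7.94.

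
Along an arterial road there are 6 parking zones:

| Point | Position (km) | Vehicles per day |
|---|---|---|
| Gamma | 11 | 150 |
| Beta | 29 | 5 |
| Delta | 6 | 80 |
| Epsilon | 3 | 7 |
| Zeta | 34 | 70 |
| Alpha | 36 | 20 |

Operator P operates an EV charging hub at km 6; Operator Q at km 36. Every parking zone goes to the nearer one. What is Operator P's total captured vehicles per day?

The indifferent point is the midpoint (6+36)/2 = 21; parking zones left of it (closer to Operator P at 6) go to Operator P, those right go to Operator Q.
  Epsilon at 3 (w=7) → Operator P
  Delta at 6 (w=80) → Operator P
  Gamma at 11 (w=150) → Operator P
  Beta at 29 (w=5) → Operator Q
  Zeta at 34 (w=70) → Operator Q
  Alpha at 36 (w=20) → Operator Q
Operator P captures 237; Operator Q captures 95.

237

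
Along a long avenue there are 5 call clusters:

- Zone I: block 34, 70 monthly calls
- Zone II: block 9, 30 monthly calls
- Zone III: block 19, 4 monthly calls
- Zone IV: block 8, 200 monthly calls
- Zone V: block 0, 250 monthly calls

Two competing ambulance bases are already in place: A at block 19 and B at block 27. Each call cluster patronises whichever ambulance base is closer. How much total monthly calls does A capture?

The indifferent point is the midpoint (19+27)/2 = 23; call clusters left of it (closer to A at 19) go to A, those right go to B.
  Zone V at 0 (w=250) → A
  Zone IV at 8 (w=200) → A
  Zone II at 9 (w=30) → A
  Zone III at 19 (w=4) → A
  Zone I at 34 (w=70) → B
A captures 484; B captures 70.

484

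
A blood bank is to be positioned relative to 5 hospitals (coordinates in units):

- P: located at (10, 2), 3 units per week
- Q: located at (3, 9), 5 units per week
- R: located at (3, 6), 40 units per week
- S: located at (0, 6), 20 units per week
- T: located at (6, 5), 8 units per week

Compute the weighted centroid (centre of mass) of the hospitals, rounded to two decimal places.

The minimiser of Σwᵢ‖p−pᵢ‖² is the weighted centroid p* = (Σwᵢpᵢ)/(Σwᵢ).
Σwᵢ = 76.
Σwᵢxᵢ = 3·10 + 5·3 + 40·3 + 20·0 + 8·6 = 213.
Σwᵢyᵢ = 3·2 + 5·9 + 40·6 + 20·6 + 8·5 = 451.
x* = 213/76 = 2.80, y* = 451/76 = 5.93.

(2.80, 5.93)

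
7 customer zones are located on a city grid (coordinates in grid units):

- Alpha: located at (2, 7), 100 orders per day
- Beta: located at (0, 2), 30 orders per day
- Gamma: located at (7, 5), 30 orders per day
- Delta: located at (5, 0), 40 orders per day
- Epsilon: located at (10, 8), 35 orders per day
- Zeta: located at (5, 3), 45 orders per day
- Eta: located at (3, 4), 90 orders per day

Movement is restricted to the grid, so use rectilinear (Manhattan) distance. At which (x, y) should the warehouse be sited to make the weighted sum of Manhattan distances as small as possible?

Manhattan distance separates: Σwᵢ(|x−xᵢ|+|y−yᵢ|) = Σwᵢ|x−xᵢ| + Σwᵢ|y−yᵢ|, so x and y are optimised independently as 1-D weighted medians.
Total weight W = 370; half = 185.
x-coordinate, sorted with cumulative weight:
  x=0 (Beta, w=30) cum 30
  x=2 (Alpha, w=100) cum 130
  x=3 (Eta, w=90) cum 220  ← median
  x=5 (Delta, w=40) cum 260
  x=5 (Zeta, w=45) cum 305
  x=7 (Gamma, w=30) cum 335
  x=10 (Epsilon, w=35) cum 370
⇒ x* = 3
y-coordinate, sorted with cumulative weight:
  y=0 (Delta, w=40) cum 40
  y=2 (Beta, w=30) cum 70
  y=3 (Zeta, w=45) cum 115
  y=4 (Eta, w=90) cum 205  ← median
  y=5 (Gamma, w=30) cum 235
  y=7 (Alpha, w=100) cum 335
  y=8 (Epsilon, w=35) cum 370
⇒ y* = 4

(3, 4)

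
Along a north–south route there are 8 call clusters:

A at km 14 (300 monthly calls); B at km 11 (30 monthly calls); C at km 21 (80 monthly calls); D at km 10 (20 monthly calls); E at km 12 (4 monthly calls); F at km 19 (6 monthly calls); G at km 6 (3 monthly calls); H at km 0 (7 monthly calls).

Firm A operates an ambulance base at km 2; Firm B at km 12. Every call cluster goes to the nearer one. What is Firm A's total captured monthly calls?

10

The indifferent point is the midpoint (2+12)/2 = 7; call clusters left of it (closer to Firm A at 2) go to Firm A, those right go to Firm B.
  H at 0 (w=7) → Firm A
  G at 6 (w=3) → Firm A
  D at 10 (w=20) → Firm B
  B at 11 (w=30) → Firm B
  E at 12 (w=4) → Firm B
  A at 14 (w=300) → Firm B
  F at 19 (w=6) → Firm B
  C at 21 (w=80) → Firm B
Firm A captures 10; Firm B captures 440.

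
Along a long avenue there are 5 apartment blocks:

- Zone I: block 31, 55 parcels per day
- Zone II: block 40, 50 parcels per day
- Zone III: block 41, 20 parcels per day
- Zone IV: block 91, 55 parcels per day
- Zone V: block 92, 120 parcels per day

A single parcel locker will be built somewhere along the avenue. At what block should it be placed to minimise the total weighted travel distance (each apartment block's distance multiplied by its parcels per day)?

For a sum of weighted absolute distances on a line, the optimum is the weighted median (not the mean). Total weight W = 300; half-weight = 150.
Sort by position and accumulate weight:
  block 31 (Zone I, w=55) → cum 55
  block 40 (Zone II, w=50) → cum 105
  block 41 (Zone III, w=20) → cum 125
  block 91 (Zone IV, w=55) → cum 180  ≥ 150 → median here
  block 92 (Zone V, w=120) → cum 300
Optimal location: block 91.

x = 91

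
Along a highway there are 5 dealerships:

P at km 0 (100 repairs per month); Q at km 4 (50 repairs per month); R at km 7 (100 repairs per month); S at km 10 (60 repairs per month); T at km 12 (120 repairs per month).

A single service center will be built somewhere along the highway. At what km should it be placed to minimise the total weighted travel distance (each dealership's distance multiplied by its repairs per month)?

x = 7

For a sum of weighted absolute distances on a line, the optimum is the weighted median (not the mean). Total weight W = 430; half-weight = 215.
Sort by position and accumulate weight:
  km 0 (P, w=100) → cum 100
  km 4 (Q, w=50) → cum 150
  km 7 (R, w=100) → cum 250  ≥ 215 → median here
  km 10 (S, w=60) → cum 310
  km 12 (T, w=120) → cum 430
Optimal location: km 7.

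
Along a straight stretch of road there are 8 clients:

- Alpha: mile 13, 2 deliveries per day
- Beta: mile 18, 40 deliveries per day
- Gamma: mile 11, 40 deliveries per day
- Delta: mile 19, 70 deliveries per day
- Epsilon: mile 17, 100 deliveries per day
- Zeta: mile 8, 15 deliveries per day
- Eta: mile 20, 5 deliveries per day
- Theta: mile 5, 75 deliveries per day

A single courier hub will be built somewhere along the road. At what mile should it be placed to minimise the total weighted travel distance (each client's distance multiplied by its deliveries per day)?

For a sum of weighted absolute distances on a line, the optimum is the weighted median (not the mean). Total weight W = 347; half-weight = 173.5.
Sort by position and accumulate weight:
  mile 5 (Theta, w=75) → cum 75
  mile 8 (Zeta, w=15) → cum 90
  mile 11 (Gamma, w=40) → cum 130
  mile 13 (Alpha, w=2) → cum 132
  mile 17 (Epsilon, w=100) → cum 232  ≥ 173.5 → median here
  mile 18 (Beta, w=40) → cum 272
  mile 19 (Delta, w=70) → cum 342
  mile 20 (Eta, w=5) → cum 347
Optimal location: mile 17.

x = 17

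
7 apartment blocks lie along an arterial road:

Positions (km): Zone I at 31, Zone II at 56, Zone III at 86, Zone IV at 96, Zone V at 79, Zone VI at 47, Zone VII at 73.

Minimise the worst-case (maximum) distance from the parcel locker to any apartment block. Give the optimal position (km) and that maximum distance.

location 63.5, max distance 32.5

The 1-center on a line is the midpoint of the two extreme points: leftmost at 31, rightmost at 96.
Optimal location = (31 + 96)/2 = 63.5; maximum distance = (96 − 31)/2 = 32.5.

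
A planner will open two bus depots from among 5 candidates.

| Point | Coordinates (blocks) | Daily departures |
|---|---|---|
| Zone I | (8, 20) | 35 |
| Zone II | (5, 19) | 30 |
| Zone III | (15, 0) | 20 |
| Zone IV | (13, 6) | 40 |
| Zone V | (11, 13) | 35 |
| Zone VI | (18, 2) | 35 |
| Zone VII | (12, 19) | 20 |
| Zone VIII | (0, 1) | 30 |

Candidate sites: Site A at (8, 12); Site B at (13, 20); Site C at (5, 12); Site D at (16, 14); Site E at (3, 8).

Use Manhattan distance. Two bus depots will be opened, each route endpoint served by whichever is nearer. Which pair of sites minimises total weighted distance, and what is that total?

Evaluate every pair (each demand assigned to the nearer of the two):
  {Site C, Site D}: total = 2695
  {Site A, Site D}: total = 2700
  {Site A, Site B}: total = 2715
  {Site B, Site E}: total = 2715
  {Site A, Site E}: total = 2760
  {Site B, Site D}: total = 2795
  {Site D, Site E}: total = 2800
  {Site A, Site C}: total = 2850
  {Site B, Site C}: total = 2955
  {Site C, Site E}: total = 3035
Best pair: {Site C, Site D} with total 2695.

{Site C, Site D}, total 2695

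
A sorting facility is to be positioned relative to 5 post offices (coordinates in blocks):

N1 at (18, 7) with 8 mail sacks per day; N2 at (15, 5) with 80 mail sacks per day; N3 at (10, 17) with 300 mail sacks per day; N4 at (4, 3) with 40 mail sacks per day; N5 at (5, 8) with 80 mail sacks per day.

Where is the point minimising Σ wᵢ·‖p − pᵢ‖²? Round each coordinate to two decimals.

The minimiser of Σwᵢ‖p−pᵢ‖² is the weighted centroid p* = (Σwᵢpᵢ)/(Σwᵢ).
Σwᵢ = 508.
Σwᵢxᵢ = 8·18 + 80·15 + 300·10 + 40·4 + 80·5 = 4904.
Σwᵢyᵢ = 8·7 + 80·5 + 300·17 + 40·3 + 80·8 = 6316.
x* = 4904/508 = 9.65, y* = 6316/508 = 12.43.

(9.65, 12.43)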